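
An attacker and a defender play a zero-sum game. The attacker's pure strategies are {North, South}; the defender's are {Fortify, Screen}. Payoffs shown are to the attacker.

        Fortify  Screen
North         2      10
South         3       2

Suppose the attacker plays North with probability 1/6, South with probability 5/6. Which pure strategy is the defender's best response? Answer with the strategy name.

Fortify

If the defender plays Fortify, the attacker's expected payoff is (1/6)·2 + (5/6)·3 = 17/6.
If the defender plays Screen, the attacker's expected payoff is (1/6)·10 + (5/6)·2 = 10/3.
The defender minimizes the attacker's payoff; the smallest is 17/6, so the best response is Fortify.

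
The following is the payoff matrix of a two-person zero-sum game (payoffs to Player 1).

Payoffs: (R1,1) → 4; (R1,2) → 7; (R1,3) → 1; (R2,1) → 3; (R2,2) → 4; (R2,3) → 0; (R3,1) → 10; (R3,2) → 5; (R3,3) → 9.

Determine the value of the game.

29/5

Row minima: R1 → 1, R2 → 0, R3 → 5; maximin = 5.
Column maxima: 1 → 10, 2 → 7, 3 → 9; minimax = 7.
5 ≠ 7, so there is no saddle point; optimal play is mixed.
R2 is strictly dominated by R1, so Player 1 never plays it.
1 is strictly dominated by 3 (it gives Player 1 strictly more in every row), so Player 2 never plays it.
On the remaining 2×2 (R1, R3 vs 2, 3):
Let Player 1 play R1 with probability p. Expected payoff against 2: 7p + 5(1−p) = 2p + 5; against 3: 1p + 9(1−p) = −8p + 9.
Setting these equal: 2p + 5 = −8p + 9 ⇒ 10p = 4 ⇒ p = 2/5, and the value is (2)·(2/5) + 5 = 29/5.
For Player 2: with q = P(2), equating R1's and R3's payoffs gives 6q + 1 = −4q + 9 ⇒ q = 4/5.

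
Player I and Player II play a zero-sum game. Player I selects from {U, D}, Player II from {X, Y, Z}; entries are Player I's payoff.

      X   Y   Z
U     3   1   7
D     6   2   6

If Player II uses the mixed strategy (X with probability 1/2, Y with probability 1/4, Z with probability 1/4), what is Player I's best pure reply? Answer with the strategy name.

Expected payoff of U: (1/2)·3 + (1/4)·1 + (1/4)·7 = 7/2.
Expected payoff of D: (1/2)·6 + (1/4)·2 + (1/4)·6 = 5.
The largest is 5, so Player I's best response is D.

D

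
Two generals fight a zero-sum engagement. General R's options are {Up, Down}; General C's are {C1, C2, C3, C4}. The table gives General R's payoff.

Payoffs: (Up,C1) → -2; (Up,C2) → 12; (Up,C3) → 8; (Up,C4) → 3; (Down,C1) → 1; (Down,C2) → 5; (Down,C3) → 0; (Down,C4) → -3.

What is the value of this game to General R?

-1/3

Row minima: Up → -2, Down → -3; maximin = -2.
Column maxima: C1 → 1, C2 → 12, C3 → 8, C4 → 3; minimax = 1.
-2 ≠ 1, so there is no saddle point; optimal play is mixed.
C2 is strictly dominated by C1 (it gives General R strictly more in every row), so General C never plays it.
C3 is strictly dominated by C4 (it gives General R strictly more in every row), so General C never plays it.
On the remaining 2×2 (Up, Down vs C1, C4):
Let General R play Up with probability p. Expected payoff against C1: (-2)p + 1(1−p) = −3p + 1; against C4: 3p + (-3)(1−p) = 6p − 3.
Setting these equal: −3p + 1 = 6p − 3 ⇒ −9p = -4 ⇒ p = 4/9, and the value is (-3)·(4/9) + 1 = -1/3.
For General C: with q = P(C1), equating Up's and Down's payoffs gives −5q + 3 = 4q − 3 ⇒ q = 2/3.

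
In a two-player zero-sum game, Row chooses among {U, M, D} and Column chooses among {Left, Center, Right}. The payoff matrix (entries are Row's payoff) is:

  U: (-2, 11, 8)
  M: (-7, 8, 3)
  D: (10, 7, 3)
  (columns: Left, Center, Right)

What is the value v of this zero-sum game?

Row minima: U → -2, M → -7, D → 3; maximin = 3.
Column maxima: Left → 10, Center → 11, Right → 8; minimax = 8.
3 ≠ 8, so there is no saddle point; optimal play is mixed.
M is strictly dominated by U, so Row never plays it.
Center is strictly dominated by Right (it gives Row strictly more in every row), so Column never plays it.
On the remaining 2×2 (U, D vs Left, Right):
Let Row play U with probability p. Expected payoff against Left: (-2)p + 10(1−p) = −12p + 10; against Right: 8p + 3(1−p) = 5p + 3.
Setting these equal: −12p + 10 = 5p + 3 ⇒ −17p = -7 ⇒ p = 7/17, and the value is (-12)·(7/17) + 10 = 86/17.
For Column: with q = P(Left), equating U's and D's payoffs gives −10q + 8 = 7q + 3 ⇒ q = 5/17.

86/17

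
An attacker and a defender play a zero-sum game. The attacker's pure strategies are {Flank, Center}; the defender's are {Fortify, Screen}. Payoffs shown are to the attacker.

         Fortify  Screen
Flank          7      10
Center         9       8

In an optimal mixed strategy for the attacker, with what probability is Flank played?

Row minima: Flank → 7, Center → 8; maximin = 8.
Column maxima: Fortify → 9, Screen → 10; minimax = 9.
8 ≠ 9, so there is no saddle point; optimal play is mixed.
Let the attacker play Flank with probability p. Expected payoff against Fortify: 7p + 9(1−p) = −2p + 9; against Screen: 10p + 8(1−p) = 2p + 8.
Setting these equal: −2p + 9 = 2p + 8 ⇒ −4p = -1 ⇒ p = 1/4, and the value is (-2)·(1/4) + 9 = 17/2.
For the defender: with q = P(Fortify), equating Flank's and Center's payoffs gives −3q + 10 = q + 8 ⇒ q = 1/2.

1/4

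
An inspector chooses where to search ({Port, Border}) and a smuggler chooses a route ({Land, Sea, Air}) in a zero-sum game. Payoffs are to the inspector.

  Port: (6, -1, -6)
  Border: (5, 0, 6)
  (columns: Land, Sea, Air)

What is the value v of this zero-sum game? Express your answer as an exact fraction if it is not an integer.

0

Row minima: Port → -6, Border → 0; maximin = 0.
Column maxima: Land → 6, Sea → 0, Air → 6; minimax = 0.
Since maximin = minimax = 0, there is a saddle point and the value is 0.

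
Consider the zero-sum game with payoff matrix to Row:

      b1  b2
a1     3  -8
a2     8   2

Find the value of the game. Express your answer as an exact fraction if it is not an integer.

Row minima: a1 → -8, a2 → 2; maximin = 2.
Column maxima: b1 → 8, b2 → 2; minimax = 2.
Since maximin = minimax = 2, there is a saddle point and the value is 2.

2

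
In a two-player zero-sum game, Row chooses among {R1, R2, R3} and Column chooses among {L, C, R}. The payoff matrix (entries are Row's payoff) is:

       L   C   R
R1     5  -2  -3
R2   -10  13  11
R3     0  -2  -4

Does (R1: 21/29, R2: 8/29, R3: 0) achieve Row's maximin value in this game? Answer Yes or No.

Against L this mix gives (21/29)·5 + (8/29)·(-10) = 25/29.
Against C this mix gives (21/29)·(-2) + (8/29)·13 = 62/29.
Against R this mix gives (21/29)·(-3) + (8/29)·11 = 25/29.
All of Column's active replies (L, R) yield 25/29, and no column does worse for Row. The mix makes Column indifferent and guarantees 25/29, so it is optimal.

Yes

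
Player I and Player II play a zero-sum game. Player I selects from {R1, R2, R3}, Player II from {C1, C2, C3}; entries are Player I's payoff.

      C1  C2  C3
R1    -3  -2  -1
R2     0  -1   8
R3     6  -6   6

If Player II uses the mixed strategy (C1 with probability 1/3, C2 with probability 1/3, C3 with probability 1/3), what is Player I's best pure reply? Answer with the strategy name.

Expected payoff of R1: (1/3)·(-3) + (1/3)·(-2) + (1/3)·(-1) = -2.
Expected payoff of R2: (1/3)·0 + (1/3)·(-1) + (1/3)·8 = 7/3.
Expected payoff of R3: (1/3)·6 + (1/3)·(-6) + (1/3)·6 = 2.
The largest is 7/3, so Player I's best response is R2.

R2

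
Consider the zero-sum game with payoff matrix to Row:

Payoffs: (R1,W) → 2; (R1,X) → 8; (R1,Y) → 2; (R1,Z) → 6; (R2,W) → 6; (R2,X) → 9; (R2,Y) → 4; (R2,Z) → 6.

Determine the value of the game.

Row minima: R1 → 2, R2 → 4; maximin = 4.
Column maxima: W → 6, X → 9, Y → 4, Z → 6; minimax = 4.
Since maximin = minimax = 4, there is a saddle point and the value is 4.

4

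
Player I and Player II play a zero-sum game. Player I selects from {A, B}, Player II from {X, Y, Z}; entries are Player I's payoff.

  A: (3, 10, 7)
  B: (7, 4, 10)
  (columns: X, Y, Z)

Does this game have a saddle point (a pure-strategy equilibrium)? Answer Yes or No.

Row minima: A → 3, B → 4; maximin = 4.
Column maxima: X → 7, Y → 10, Z → 10; minimax = 7.
4 ≠ 7, so no pure-strategy equilibrium exists.

No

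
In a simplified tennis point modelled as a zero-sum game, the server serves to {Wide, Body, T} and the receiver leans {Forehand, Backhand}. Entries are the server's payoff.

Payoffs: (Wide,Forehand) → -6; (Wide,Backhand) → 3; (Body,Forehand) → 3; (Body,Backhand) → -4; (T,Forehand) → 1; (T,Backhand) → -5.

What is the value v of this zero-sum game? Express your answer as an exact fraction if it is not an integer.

-15/16

Row minima: Wide → -6, Body → -4, T → -5; maximin = -4.
Column maxima: Forehand → 3, Backhand → 3; minimax = 3.
-4 ≠ 3, so there is no saddle point; optimal play is mixed.
T is strictly dominated by Body, so the server never plays it.
On the remaining 2×2 (Wide, Body vs Forehand, Backhand):
Let the server play Wide with probability p. Expected payoff against Forehand: (-6)p + 3(1−p) = −9p + 3; against Backhand: 3p + (-4)(1−p) = 7p − 4.
Setting these equal: −9p + 3 = 7p − 4 ⇒ −16p = -7 ⇒ p = 7/16, and the value is (-9)·(7/16) + 3 = -15/16.
For the receiver: with q = P(Forehand), equating Wide's and Body's payoffs gives −9q + 3 = 7q − 4 ⇒ q = 7/16.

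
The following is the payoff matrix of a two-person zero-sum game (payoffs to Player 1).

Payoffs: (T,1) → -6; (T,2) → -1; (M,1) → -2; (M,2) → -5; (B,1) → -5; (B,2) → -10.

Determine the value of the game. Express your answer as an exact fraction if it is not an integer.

-7/2

Row minima: T → -6, M → -5, B → -10; maximin = -5.
Column maxima: 1 → -2, 2 → -1; minimax = -2.
-5 ≠ -2, so there is no saddle point; optimal play is mixed.
B is strictly dominated by M, so Player 1 never plays it.
On the remaining 2×2 (T, M vs 1, 2):
Let Player 1 play T with probability p. Expected payoff against 1: (-6)p + (-2)(1−p) = −4p − 2; against 2: (-1)p + (-5)(1−p) = 4p − 5.
Setting these equal: −4p − 2 = 4p − 5 ⇒ −8p = -3 ⇒ p = 3/8, and the value is (-4)·(3/8) − 2 = -7/2.
For Player 2: with q = P(1), equating T's and M's payoffs gives −5q − 1 = 3q − 5 ⇒ q = 1/2.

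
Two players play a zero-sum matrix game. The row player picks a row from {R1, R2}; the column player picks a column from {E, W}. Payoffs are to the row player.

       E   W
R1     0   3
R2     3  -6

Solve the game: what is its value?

3/4

Row minima: R1 → 0, R2 → -6; maximin = 0.
Column maxima: E → 3, W → 3; minimax = 3.
0 ≠ 3, so there is no saddle point; optimal play is mixed.
Let the row player play R1 with probability p. Expected payoff against E: 0p + 3(1−p) = −3p + 3; against W: 3p + (-6)(1−p) = 9p − 6.
Setting these equal: −3p + 3 = 9p − 6 ⇒ −12p = -9 ⇒ p = 3/4, and the value is (-3)·(3/4) + 3 = 3/4.
For the column player: with q = P(E), equating R1's and R2's payoffs gives −3q + 3 = 9q − 6 ⇒ q = 3/4.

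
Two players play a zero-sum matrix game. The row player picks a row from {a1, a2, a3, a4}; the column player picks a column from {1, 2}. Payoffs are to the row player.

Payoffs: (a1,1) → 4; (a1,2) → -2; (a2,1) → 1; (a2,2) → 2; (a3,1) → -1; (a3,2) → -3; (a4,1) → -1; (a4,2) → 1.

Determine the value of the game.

10/7

Row minima: a1 → -2, a2 → 1, a3 → -3, a4 → -1; maximin = 1.
Column maxima: 1 → 4, 2 → 2; minimax = 2.
1 ≠ 2, so there is no saddle point; optimal play is mixed.
a3 is strictly dominated by a1, so the row player never plays it.
a4 is strictly dominated by a2, so the row player never plays it.
On the remaining 2×2 (a1, a2 vs 1, 2):
Let the row player play a1 with probability p. Expected payoff against 1: 4p + 1(1−p) = 3p + 1; against 2: (-2)p + 2(1−p) = −4p + 2.
Setting these equal: 3p + 1 = −4p + 2 ⇒ 7p = 1 ⇒ p = 1/7, and the value is (3)·(1/7) + 1 = 10/7.
For the column player: with q = P(1), equating a1's and a2's payoffs gives 6q − 2 = −q + 2 ⇒ q = 4/7.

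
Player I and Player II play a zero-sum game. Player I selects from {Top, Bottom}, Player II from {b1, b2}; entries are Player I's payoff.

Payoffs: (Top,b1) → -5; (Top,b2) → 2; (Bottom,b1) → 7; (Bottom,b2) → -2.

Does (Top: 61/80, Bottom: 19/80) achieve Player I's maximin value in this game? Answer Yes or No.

Against b1 this mix gives (61/80)·(-5) + (19/80)·7 = -43/20.
Against b2 this mix gives (61/80)·2 + (19/80)·(-2) = 21/20.
Player II will play b1, holding Player I to -43/20. Shifting weight toward the row that does better against b1 would raise this floor (the equalizing mix achieves 1/4 against both b1 and b2), so the proposed strategy is not optimal.

No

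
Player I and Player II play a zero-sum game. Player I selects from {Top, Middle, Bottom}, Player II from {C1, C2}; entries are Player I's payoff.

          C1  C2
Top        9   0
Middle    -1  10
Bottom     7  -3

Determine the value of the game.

9/2

Row minima: Top → 0, Middle → -1, Bottom → -3; maximin = 0.
Column maxima: C1 → 9, C2 → 10; minimax = 9.
0 ≠ 9, so there is no saddle point; optimal play is mixed.
Bottom is strictly dominated by Top, so Player I never plays it.
On the remaining 2×2 (Top, Middle vs C1, C2):
Let Player I play Top with probability p. Expected payoff against C1: 9p + (-1)(1−p) = 10p − 1; against C2: 0p + 10(1−p) = −10p + 10.
Setting these equal: 10p − 1 = −10p + 10 ⇒ 20p = 11 ⇒ p = 11/20, and the value is (10)·(11/20) − 1 = 9/2.
For Player II: with q = P(C1), equating Top's and Middle's payoffs gives 9q = −11q + 10 ⇒ q = 1/2.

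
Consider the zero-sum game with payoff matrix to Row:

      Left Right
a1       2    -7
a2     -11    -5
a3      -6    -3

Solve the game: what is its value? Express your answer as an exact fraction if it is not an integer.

-4

Row minima: a1 → -7, a2 → -11, a3 → -6; maximin = -6.
Column maxima: Left → 2, Right → -3; minimax = -3.
-6 ≠ -3, so there is no saddle point; optimal play is mixed.
a2 is strictly dominated by a3, so Row never plays it.
On the remaining 2×2 (a1, a3 vs Left, Right):
Let Row play a1 with probability p. Expected payoff against Left: 2p + (-6)(1−p) = 8p − 6; against Right: (-7)p + (-3)(1−p) = −4p − 3.
Setting these equal: 8p − 6 = −4p − 3 ⇒ 12p = 3 ⇒ p = 1/4, and the value is (8)·(1/4) − 6 = -4.
For Column: with q = P(Left), equating a1's and a3's payoffs gives 9q − 7 = −3q − 3 ⇒ q = 1/3.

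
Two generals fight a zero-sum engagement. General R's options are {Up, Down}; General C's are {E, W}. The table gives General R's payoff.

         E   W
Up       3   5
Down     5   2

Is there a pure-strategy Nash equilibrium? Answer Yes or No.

No

Row minima: Up → 3, Down → 2; maximin = 3.
Column maxima: E → 5, W → 5; minimax = 5.
3 ≠ 5, so no pure-strategy equilibrium exists.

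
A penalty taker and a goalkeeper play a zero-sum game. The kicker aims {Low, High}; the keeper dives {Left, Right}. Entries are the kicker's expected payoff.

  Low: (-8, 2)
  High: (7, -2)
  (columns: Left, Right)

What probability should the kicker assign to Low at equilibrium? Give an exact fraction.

9/19

Row minima: Low → -8, High → -2; maximin = -2.
Column maxima: Left → 7, Right → 2; minimax = 2.
-2 ≠ 2, so there is no saddle point; optimal play is mixed.
Let the kicker play Low with probability p. Expected payoff against Left: (-8)p + 7(1−p) = −15p + 7; against Right: 2p + (-2)(1−p) = 4p − 2.
Setting these equal: −15p + 7 = 4p − 2 ⇒ −19p = -9 ⇒ p = 9/19, and the value is (-15)·(9/19) + 7 = -2/19.
For the keeper: with q = P(Left), equating Low's and High's payoffs gives −10q + 2 = 9q − 2 ⇒ q = 4/19.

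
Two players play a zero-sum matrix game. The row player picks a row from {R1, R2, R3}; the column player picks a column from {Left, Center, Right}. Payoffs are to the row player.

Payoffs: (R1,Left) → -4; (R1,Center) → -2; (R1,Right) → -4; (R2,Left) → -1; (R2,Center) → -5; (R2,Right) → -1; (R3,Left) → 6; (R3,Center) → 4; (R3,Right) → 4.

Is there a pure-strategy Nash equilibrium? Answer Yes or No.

Yes

Row minima: R1 → -4, R2 → -5, R3 → 4; maximin = 4.
Column maxima: Left → 6, Center → 4, Right → 4; minimax = 4.
maximin = minimax = 4, so a saddle point exists.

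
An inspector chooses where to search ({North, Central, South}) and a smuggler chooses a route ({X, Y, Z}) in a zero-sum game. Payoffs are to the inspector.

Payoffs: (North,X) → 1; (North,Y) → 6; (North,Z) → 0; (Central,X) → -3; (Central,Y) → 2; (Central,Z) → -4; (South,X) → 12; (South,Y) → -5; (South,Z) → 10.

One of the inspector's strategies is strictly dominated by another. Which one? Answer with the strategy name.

North gives a strictly higher payoff than Central against every column: 1 > -3, 6 > 2, 0 > -4.
So Central is strictly dominated and the inspector never plays it.

Central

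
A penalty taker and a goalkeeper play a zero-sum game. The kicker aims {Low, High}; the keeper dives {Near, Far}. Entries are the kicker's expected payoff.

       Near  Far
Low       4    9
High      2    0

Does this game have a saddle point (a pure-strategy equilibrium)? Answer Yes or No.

Yes

Row minima: Low → 4, High → 0; maximin = 4.
Column maxima: Near → 4, Far → 9; minimax = 4.
maximin = minimax = 4, so a saddle point exists.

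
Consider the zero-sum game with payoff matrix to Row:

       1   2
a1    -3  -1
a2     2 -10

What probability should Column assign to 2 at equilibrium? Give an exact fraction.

5/14

Row minima: a1 → -3, a2 → -10; maximin = -3.
Column maxima: 1 → 2, 2 → -1; minimax = -1.
-3 ≠ -1, so there is no saddle point; optimal play is mixed.
Let Row play a1 with probability p. Expected payoff against 1: (-3)p + 2(1−p) = −5p + 2; against 2: (-1)p + (-10)(1−p) = 9p − 10.
Setting these equal: −5p + 2 = 9p − 10 ⇒ −14p = -12 ⇒ p = 6/7, and the value is (-5)·(6/7) + 2 = -16/7.
For Column: with q = P(1), equating a1's and a2's payoffs gives −2q − 1 = 12q − 10 ⇒ q = 9/14.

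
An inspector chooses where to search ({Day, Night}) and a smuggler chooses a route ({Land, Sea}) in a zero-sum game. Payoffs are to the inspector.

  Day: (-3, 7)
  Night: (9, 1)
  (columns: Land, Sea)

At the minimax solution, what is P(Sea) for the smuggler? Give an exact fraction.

Row minima: Day → -3, Night → 1; maximin = 1.
Column maxima: Land → 9, Sea → 7; minimax = 7.
1 ≠ 7, so there is no saddle point; optimal play is mixed.
Let the inspector play Day with probability p. Expected payoff against Land: (-3)p + 9(1−p) = −12p + 9; against Sea: 7p + 1(1−p) = 6p + 1.
Setting these equal: −12p + 9 = 6p + 1 ⇒ −18p = -8 ⇒ p = 4/9, and the value is (-12)·(4/9) + 9 = 11/3.
For the smuggler: with q = P(Land), equating Day's and Night's payoffs gives −10q + 7 = 8q + 1 ⇒ q = 1/3.

2/3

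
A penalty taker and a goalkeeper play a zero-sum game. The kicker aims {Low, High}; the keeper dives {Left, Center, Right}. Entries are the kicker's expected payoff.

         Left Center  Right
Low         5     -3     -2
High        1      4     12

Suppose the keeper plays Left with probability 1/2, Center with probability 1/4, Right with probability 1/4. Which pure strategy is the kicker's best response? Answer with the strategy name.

Expected payoff of Low: (1/2)·5 + (1/4)·(-3) + (1/4)·(-2) = 5/4.
Expected payoff of High: (1/2)·1 + (1/4)·4 + (1/4)·12 = 9/2.
The largest is 9/2, so the kicker's best response is High.

High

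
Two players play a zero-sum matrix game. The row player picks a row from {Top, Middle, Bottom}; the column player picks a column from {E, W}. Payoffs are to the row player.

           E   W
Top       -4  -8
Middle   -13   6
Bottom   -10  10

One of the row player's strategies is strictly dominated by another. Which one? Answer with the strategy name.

Middle

Bottom gives a strictly higher payoff than Middle against every column: -10 > -13, 10 > 6.
So Middle is strictly dominated and the row player never plays it.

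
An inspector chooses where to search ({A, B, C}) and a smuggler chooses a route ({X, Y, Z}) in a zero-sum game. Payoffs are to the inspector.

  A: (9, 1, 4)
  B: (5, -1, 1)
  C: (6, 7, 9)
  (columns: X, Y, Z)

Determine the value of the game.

Row minima: A → 1, B → -1, C → 6; maximin = 6.
Column maxima: X → 9, Y → 7, Z → 9; minimax = 7.
6 ≠ 7, so there is no saddle point; optimal play is mixed.
B is strictly dominated by A, so the inspector never plays it.
Z is strictly dominated by Y (it gives the inspector strictly more in every row), so the smuggler never plays it.
On the remaining 2×2 (A, C vs X, Y):
Let the inspector play A with probability p. Expected payoff against X: 9p + 6(1−p) = 3p + 6; against Y: 1p + 7(1−p) = −6p + 7.
Setting these equal: 3p + 6 = −6p + 7 ⇒ 9p = 1 ⇒ p = 1/9, and the value is (3)·(1/9) + 6 = 19/3.
For the smuggler: with q = P(X), equating A's and C's payoffs gives 8q + 1 = −q + 7 ⇒ q = 2/3.

19/3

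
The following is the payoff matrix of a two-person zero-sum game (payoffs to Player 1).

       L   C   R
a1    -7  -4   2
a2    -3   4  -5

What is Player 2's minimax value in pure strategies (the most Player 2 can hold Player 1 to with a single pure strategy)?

Column maxima: L → -3, C → 4, R → 2.
The smallest of these is -3.

-3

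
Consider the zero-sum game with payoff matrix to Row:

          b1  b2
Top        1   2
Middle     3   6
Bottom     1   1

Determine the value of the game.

3

Row minima: Top → 1, Middle → 3, Bottom → 1; maximin = 3.
Column maxima: b1 → 3, b2 → 6; minimax = 3.
Since maximin = minimax = 3, there is a saddle point and the value is 3.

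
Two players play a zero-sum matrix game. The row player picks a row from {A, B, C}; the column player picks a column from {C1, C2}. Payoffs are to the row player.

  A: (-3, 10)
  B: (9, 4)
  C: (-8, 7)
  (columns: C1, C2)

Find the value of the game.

17/3

Row minima: A → -3, B → 4, C → -8; maximin = 4.
Column maxima: C1 → 9, C2 → 10; minimax = 9.
4 ≠ 9, so there is no saddle point; optimal play is mixed.
C is strictly dominated by A, so the row player never plays it.
On the remaining 2×2 (A, B vs C1, C2):
Let the row player play A with probability p. Expected payoff against C1: (-3)p + 9(1−p) = −12p + 9; against C2: 10p + 4(1−p) = 6p + 4.
Setting these equal: −12p + 9 = 6p + 4 ⇒ −18p = -5 ⇒ p = 5/18, and the value is (-12)·(5/18) + 9 = 17/3.
For the column player: with q = P(C1), equating A's and B's payoffs gives −13q + 10 = 5q + 4 ⇒ q = 1/3.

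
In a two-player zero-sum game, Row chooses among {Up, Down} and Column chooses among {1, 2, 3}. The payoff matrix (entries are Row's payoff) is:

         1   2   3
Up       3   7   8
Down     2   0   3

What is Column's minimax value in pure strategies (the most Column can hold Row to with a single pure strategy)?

3

Column maxima: 1 → 3, 2 → 7, 3 → 8.
The smallest of these is 3.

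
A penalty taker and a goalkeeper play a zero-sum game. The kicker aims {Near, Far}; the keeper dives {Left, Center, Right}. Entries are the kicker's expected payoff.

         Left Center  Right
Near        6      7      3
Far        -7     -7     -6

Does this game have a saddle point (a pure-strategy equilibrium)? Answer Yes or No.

Row minima: Near → 3, Far → -7; maximin = 3.
Column maxima: Left → 6, Center → 7, Right → 3; minimax = 3.
maximin = minimax = 3, so a saddle point exists.

Yes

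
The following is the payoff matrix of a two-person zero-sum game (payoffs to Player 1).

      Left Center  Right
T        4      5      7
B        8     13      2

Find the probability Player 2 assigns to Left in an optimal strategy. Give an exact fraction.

5/9

Row minima: T → 4, B → 2; maximin = 4.
Column maxima: Left → 8, Center → 13, Right → 7; minimax = 7.
4 ≠ 7, so there is no saddle point; optimal play is mixed.
Center is strictly dominated by Left (it gives Player 1 strictly more in every row), so Player 2 never plays it.
On the remaining 2×2 (T, B vs Left, Right):
Let Player 1 play T with probability p. Expected payoff against Left: 4p + 8(1−p) = −4p + 8; against Right: 7p + 2(1−p) = 5p + 2.
Setting these equal: −4p + 8 = 5p + 2 ⇒ −9p = -6 ⇒ p = 2/3, and the value is (-4)·(2/3) + 8 = 16/3.
For Player 2: with q = P(Left), equating T's and B's payoffs gives −3q + 7 = 6q + 2 ⇒ q = 5/9.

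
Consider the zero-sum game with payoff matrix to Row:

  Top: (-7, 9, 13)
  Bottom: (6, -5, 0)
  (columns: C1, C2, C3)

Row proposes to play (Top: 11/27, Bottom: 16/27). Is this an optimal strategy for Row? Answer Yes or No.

Against C1 this mix gives (11/27)·(-7) + (16/27)·6 = 19/27.
Against C2 this mix gives (11/27)·9 + (16/27)·(-5) = 19/27.
Against C3 this mix gives (11/27)·13 + (16/27)·0 = 143/27.
All of Column's active replies (C1, C2) yield 19/27, and no column does worse for Row. The mix makes Column indifferent and guarantees 19/27, so it is optimal.

Yes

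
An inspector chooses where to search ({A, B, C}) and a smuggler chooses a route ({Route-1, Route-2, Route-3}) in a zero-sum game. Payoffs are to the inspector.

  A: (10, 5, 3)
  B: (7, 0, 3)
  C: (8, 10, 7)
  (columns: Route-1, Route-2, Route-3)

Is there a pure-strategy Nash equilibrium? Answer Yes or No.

Yes

Row minima: A → 3, B → 0, C → 7; maximin = 7.
Column maxima: Route-1 → 10, Route-2 → 10, Route-3 → 7; minimax = 7.
maximin = minimax = 7, so a saddle point exists.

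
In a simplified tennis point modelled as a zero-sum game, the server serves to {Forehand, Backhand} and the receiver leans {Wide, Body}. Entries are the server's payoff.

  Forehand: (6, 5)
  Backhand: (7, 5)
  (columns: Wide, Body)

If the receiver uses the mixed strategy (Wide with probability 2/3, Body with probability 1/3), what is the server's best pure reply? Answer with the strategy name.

Expected payoff of Forehand: (2/3)·6 + (1/3)·5 = 17/3.
Expected payoff of Backhand: (2/3)·7 + (1/3)·5 = 19/3.
The largest is 19/3, so the server's best response is Backhand.

Backhand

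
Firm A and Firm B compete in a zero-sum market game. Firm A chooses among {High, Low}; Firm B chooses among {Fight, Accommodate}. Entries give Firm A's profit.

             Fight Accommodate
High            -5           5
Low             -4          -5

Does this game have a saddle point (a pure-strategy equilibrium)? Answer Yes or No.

No

Row minima: High → -5, Low → -5; maximin = -5.
Column maxima: Fight → -4, Accommodate → 5; minimax = -4.
-5 ≠ -4, so no pure-strategy equilibrium exists.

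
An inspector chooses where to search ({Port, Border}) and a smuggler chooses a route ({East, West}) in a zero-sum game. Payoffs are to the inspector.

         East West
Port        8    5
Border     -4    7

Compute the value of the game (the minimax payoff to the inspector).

38/7

Row minima: Port → 5, Border → -4; maximin = 5.
Column maxima: East → 8, West → 7; minimax = 7.
5 ≠ 7, so there is no saddle point; optimal play is mixed.
Let the inspector play Port with probability p. Expected payoff against East: 8p + (-4)(1−p) = 12p − 4; against West: 5p + 7(1−p) = −2p + 7.
Setting these equal: 12p − 4 = −2p + 7 ⇒ 14p = 11 ⇒ p = 11/14, and the value is (12)·(11/14) − 4 = 38/7.
For the smuggler: with q = P(East), equating Port's and Border's payoffs gives 3q + 5 = −11q + 7 ⇒ q = 1/7.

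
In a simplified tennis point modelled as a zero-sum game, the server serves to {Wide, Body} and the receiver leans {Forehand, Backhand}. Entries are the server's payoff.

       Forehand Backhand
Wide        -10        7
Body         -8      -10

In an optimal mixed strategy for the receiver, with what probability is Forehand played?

17/19

Row minima: Wide → -10, Body → -10; maximin = -10.
Column maxima: Forehand → -8, Backhand → 7; minimax = -8.
-10 ≠ -8, so there is no saddle point; optimal play is mixed.
Let the server play Wide with probability p. Expected payoff against Forehand: (-10)p + (-8)(1−p) = −2p − 8; against Backhand: 7p + (-10)(1−p) = 17p − 10.
Setting these equal: −2p − 8 = 17p − 10 ⇒ −19p = -2 ⇒ p = 2/19, and the value is (-2)·(2/19) − 8 = -156/19.
For the receiver: with q = P(Forehand), equating Wide's and Body's payoffs gives −17q + 7 = 2q − 10 ⇒ q = 17/19.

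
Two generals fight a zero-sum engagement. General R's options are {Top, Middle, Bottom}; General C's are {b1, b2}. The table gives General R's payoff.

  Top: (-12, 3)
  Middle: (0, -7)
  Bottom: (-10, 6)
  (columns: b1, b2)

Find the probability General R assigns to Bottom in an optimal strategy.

7/23

Row minima: Top → -12, Middle → -7, Bottom → -10; maximin = -7.
Column maxima: b1 → 0, b2 → 6; minimax = 0.
-7 ≠ 0, so there is no saddle point; optimal play is mixed.
Top is strictly dominated by Bottom, so General R never plays it.
On the remaining 2×2 (Middle, Bottom vs b1, b2):
Let General R play Middle with probability p. Expected payoff against b1: 0p + (-10)(1−p) = 10p − 10; against b2: (-7)p + 6(1−p) = −13p + 6.
Setting these equal: 10p − 10 = −13p + 6 ⇒ 23p = 16 ⇒ p = 16/23, and the value is (10)·(16/23) − 10 = -70/23.
For General C: with q = P(b1), equating Middle's and Bottom's payoffs gives 7q − 7 = −16q + 6 ⇒ q = 13/23.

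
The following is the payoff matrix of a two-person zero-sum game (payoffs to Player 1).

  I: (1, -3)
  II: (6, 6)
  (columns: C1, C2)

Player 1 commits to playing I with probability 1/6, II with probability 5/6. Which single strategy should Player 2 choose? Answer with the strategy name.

If Player 2 plays C1, Player 1's expected payoff is (1/6)·1 + (5/6)·6 = 31/6.
If Player 2 plays C2, Player 1's expected payoff is (1/6)·(-3) + (5/6)·6 = 9/2.
Player 2 minimizes Player 1's payoff; the smallest is 9/2, so the best response is C2.

C2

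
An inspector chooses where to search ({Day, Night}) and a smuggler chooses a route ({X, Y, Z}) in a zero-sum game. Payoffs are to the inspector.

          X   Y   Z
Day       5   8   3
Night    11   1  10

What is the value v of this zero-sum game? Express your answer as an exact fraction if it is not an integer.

Row minima: Day → 3, Night → 1; maximin = 3.
Column maxima: X → 11, Y → 8, Z → 10; minimax = 8.
3 ≠ 8, so there is no saddle point; optimal play is mixed.
X is strictly dominated by Z (it gives the inspector strictly more in every row), so the smuggler never plays it.
On the remaining 2×2 (Day, Night vs Y, Z):
Let the inspector play Day with probability p. Expected payoff against Y: 8p + 1(1−p) = 7p + 1; against Z: 3p + 10(1−p) = −7p + 10.
Setting these equal: 7p + 1 = −7p + 10 ⇒ 14p = 9 ⇒ p = 9/14, and the value is (7)·(9/14) + 1 = 11/2.
For the smuggler: with q = P(Y), equating Day's and Night's payoffs gives 5q + 3 = −9q + 10 ⇒ q = 1/2.

11/2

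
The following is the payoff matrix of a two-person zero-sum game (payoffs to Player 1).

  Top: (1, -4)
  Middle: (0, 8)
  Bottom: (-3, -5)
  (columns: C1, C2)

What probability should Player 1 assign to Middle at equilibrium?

Row minima: Top → -4, Middle → 0, Bottom → -5; maximin = 0.
Column maxima: C1 → 1, C2 → 8; minimax = 1.
0 ≠ 1, so there is no saddle point; optimal play is mixed.
Bottom is strictly dominated by Top, so Player 1 never plays it.
On the remaining 2×2 (Top, Middle vs C1, C2):
Let Player 1 play Top with probability p. Expected payoff against C1: 1p + 0(1−p) = p; against C2: (-4)p + 8(1−p) = −12p + 8.
Setting these equal: p = −12p + 8 ⇒ 13p = 8 ⇒ p = 8/13, and the value is (1)·(8/13) = 8/13.
For Player 2: with q = P(C1), equating Top's and Middle's payoffs gives 5q − 4 = −8q + 8 ⇒ q = 12/13.

5/13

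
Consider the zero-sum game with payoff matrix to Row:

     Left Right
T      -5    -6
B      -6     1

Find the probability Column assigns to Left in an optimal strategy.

7/8

Row minima: T → -6, B → -6; maximin = -6.
Column maxima: Left → -5, Right → 1; minimax = -5.
-6 ≠ -5, so there is no saddle point; optimal play is mixed.
Let Row play T with probability p. Expected payoff against Left: (-5)p + (-6)(1−p) = p − 6; against Right: (-6)p + 1(1−p) = −7p + 1.
Setting these equal: p − 6 = −7p + 1 ⇒ 8p = 7 ⇒ p = 7/8, and the value is (1)·(7/8) − 6 = -41/8.
For Column: with q = P(Left), equating T's and B's payoffs gives q − 6 = −7q + 1 ⇒ q = 7/8.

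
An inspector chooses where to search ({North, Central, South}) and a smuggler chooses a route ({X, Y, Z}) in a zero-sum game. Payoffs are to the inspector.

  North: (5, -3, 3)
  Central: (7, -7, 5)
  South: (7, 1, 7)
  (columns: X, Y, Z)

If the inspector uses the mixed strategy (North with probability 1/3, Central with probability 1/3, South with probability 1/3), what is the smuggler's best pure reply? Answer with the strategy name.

If the smuggler plays X, the inspector's expected payoff is (1/3)·5 + (1/3)·7 + (1/3)·7 = 19/3.
If the smuggler plays Y, the inspector's expected payoff is (1/3)·(-3) + (1/3)·(-7) + (1/3)·1 = -3.
If the smuggler plays Z, the inspector's expected payoff is (1/3)·3 + (1/3)·5 + (1/3)·7 = 5.
The smuggler minimizes the inspector's payoff; the smallest is -3, so the best response is Y.

Y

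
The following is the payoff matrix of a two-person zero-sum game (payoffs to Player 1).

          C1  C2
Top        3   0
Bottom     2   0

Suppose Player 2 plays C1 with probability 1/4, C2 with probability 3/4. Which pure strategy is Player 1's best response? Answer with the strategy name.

Expected payoff of Top: (1/4)·3 + (3/4)·0 = 3/4.
Expected payoff of Bottom: (1/4)·2 + (3/4)·0 = 1/2.
The largest is 3/4, so Player 1's best response is Top.

Top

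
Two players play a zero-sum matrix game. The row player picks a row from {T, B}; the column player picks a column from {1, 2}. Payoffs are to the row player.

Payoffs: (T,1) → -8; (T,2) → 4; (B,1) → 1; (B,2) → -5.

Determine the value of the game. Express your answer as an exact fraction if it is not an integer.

Row minima: T → -8, B → -5; maximin = -5.
Column maxima: 1 → 1, 2 → 4; minimax = 1.
-5 ≠ 1, so there is no saddle point; optimal play is mixed.
Let the row player play T with probability p. Expected payoff against 1: (-8)p + 1(1−p) = −9p + 1; against 2: 4p + (-5)(1−p) = 9p − 5.
Setting these equal: −9p + 1 = 9p − 5 ⇒ −18p = -6 ⇒ p = 1/3, and the value is (-9)·(1/3) + 1 = -2.
For the column player: with q = P(1), equating T's and B's payoffs gives −12q + 4 = 6q − 5 ⇒ q = 1/2.

-2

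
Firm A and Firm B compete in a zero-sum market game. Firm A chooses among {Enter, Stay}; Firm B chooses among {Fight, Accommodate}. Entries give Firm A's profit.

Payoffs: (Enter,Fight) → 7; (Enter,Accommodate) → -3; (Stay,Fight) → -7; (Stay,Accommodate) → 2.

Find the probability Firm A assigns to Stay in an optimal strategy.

10/19

Row minima: Enter → -3, Stay → -7; maximin = -3.
Column maxima: Fight → 7, Accommodate → 2; minimax = 2.
-3 ≠ 2, so there is no saddle point; optimal play is mixed.
Let Firm A play Enter with probability p. Expected payoff against Fight: 7p + (-7)(1−p) = 14p − 7; against Accommodate: (-3)p + 2(1−p) = −5p + 2.
Setting these equal: 14p − 7 = −5p + 2 ⇒ 19p = 9 ⇒ p = 9/19, and the value is (14)·(9/19) − 7 = -7/19.
For Firm B: with q = P(Fight), equating Enter's and Stay's payoffs gives 10q − 3 = −9q + 2 ⇒ q = 5/19.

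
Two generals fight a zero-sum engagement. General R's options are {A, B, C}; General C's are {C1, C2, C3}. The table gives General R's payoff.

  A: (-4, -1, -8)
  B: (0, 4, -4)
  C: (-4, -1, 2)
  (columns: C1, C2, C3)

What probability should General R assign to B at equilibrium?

Row minima: A → -8, B → -4, C → -4; maximin = -4.
Column maxima: C1 → 0, C2 → 4, C3 → 2; minimax = 0.
-4 ≠ 0, so there is no saddle point; optimal play is mixed.
A is strictly dominated by B, so General R never plays it.
C2 is strictly dominated by C1 (it gives General R strictly more in every row), so General C never plays it.
On the remaining 2×2 (B, C vs C1, C3):
Let General R play B with probability p. Expected payoff against C1: 0p + (-4)(1−p) = 4p − 4; against C3: (-4)p + 2(1−p) = −6p + 2.
Setting these equal: 4p − 4 = −6p + 2 ⇒ 10p = 6 ⇒ p = 3/5, and the value is (4)·(3/5) − 4 = -8/5.
For General C: with q = P(C1), equating B's and C's payoffs gives 4q − 4 = −6q + 2 ⇒ q = 3/5.

3/5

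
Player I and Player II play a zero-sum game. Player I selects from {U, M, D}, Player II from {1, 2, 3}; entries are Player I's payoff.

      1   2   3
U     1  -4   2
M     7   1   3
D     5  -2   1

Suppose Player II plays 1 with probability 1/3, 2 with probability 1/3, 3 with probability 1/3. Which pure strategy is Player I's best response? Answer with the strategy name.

Expected payoff of U: (1/3)·1 + (1/3)·(-4) + (1/3)·2 = -1/3.
Expected payoff of M: (1/3)·7 + (1/3)·1 + (1/3)·3 = 11/3.
Expected payoff of D: (1/3)·5 + (1/3)·(-2) + (1/3)·1 = 4/3.
The largest is 11/3, so Player I's best response is M.

M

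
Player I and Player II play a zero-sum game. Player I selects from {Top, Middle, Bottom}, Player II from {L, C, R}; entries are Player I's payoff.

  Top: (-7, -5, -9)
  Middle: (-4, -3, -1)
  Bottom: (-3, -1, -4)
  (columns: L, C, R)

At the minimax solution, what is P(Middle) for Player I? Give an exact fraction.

Row minima: Top → -9, Middle → -4, Bottom → -4; maximin = -4.
Column maxima: L → -3, C → -1, R → -1; minimax = -3.
-4 ≠ -3, so there is no saddle point; optimal play is mixed.
Top is strictly dominated by Middle, so Player I never plays it.
C is strictly dominated by L (it gives Player I strictly more in every row), so Player II never plays it.
On the remaining 2×2 (Middle, Bottom vs L, R):
Let Player I play Middle with probability p. Expected payoff against L: (-4)p + (-3)(1−p) = −p − 3; against R: (-1)p + (-4)(1−p) = 3p − 4.
Setting these equal: −p − 3 = 3p − 4 ⇒ −4p = -1 ⇒ p = 1/4, and the value is (-1)·(1/4) − 3 = -13/4.
For Player II: with q = P(L), equating Middle's and Bottom's payoffs gives −3q − 1 = q − 4 ⇒ q = 3/4.

1/4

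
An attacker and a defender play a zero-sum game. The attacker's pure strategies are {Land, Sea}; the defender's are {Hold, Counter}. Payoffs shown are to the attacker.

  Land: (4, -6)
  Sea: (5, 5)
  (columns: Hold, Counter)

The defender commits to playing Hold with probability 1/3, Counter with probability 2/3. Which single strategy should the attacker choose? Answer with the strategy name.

Expected payoff of Land: (1/3)·4 + (2/3)·(-6) = -8/3.
Expected payoff of Sea: (1/3)·5 + (2/3)·5 = 5.
The largest is 5, so the attacker's best response is Sea.

Sea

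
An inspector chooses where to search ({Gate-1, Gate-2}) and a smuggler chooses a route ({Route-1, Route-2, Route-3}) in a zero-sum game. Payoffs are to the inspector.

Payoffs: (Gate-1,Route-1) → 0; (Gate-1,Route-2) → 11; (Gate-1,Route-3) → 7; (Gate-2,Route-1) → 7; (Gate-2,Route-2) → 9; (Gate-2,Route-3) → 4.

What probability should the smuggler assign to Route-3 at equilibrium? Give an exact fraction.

Row minima: Gate-1 → 0, Gate-2 → 4; maximin = 4.
Column maxima: Route-1 → 7, Route-2 → 11, Route-3 → 7; minimax = 7.
4 ≠ 7, so there is no saddle point; optimal play is mixed.
Route-2 is strictly dominated by Route-1 (it gives the inspector strictly more in every row), so the smuggler never plays it.
On the remaining 2×2 (Gate-1, Gate-2 vs Route-1, Route-3):
Let the inspector play Gate-1 with probability p. Expected payoff against Route-1: 0p + 7(1−p) = −7p + 7; against Route-3: 7p + 4(1−p) = 3p + 4.
Setting these equal: −7p + 7 = 3p + 4 ⇒ −10p = -3 ⇒ p = 3/10, and the value is (-7)·(3/10) + 7 = 49/10.
For the smuggler: with q = P(Route-1), equating Gate-1's and Gate-2's payoffs gives −7q + 7 = 3q + 4 ⇒ q = 3/10.

7/10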